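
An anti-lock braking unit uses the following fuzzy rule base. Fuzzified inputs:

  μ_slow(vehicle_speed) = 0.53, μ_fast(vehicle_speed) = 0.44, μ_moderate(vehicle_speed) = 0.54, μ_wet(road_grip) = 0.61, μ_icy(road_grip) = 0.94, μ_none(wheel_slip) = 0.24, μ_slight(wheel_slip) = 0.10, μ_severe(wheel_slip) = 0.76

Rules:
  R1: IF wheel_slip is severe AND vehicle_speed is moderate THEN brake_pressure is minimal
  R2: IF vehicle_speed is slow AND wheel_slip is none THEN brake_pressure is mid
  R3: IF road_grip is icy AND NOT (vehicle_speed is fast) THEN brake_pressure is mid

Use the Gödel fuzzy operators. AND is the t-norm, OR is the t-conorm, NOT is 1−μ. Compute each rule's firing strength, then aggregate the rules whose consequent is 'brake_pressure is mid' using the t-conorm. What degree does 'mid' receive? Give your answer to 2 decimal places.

R1: severe=0.76, moderate=0.54; AND[min(a, b)] → w = 0.54
R2: slow=0.53, none=0.24; AND[min(a, b)] → w = 0.24
R3: icy=0.94, ¬fast=1−0.44=0.56; AND[min(a, b)] → w = 0.56
Rules with consequent 'mid': {R2, R3} → strengths 0.24, 0.56
Aggregate via t-conorm [max(a, b)]: 0.56

0.56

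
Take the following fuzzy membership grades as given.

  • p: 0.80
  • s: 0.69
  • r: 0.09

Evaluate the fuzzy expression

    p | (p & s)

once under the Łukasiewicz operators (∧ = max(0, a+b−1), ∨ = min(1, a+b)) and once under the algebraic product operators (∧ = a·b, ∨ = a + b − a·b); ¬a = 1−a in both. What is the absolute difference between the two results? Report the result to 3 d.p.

Under Łukasiewicz:
  p & s = max(0, a+b−1) on (0.80, 0.69) = 0.49
  p | (p & s) = min(1, a+b) on (0.80, 0.49) = 1.00
  → value = 1.0000
Under algebraic product:
  p & s = a·b on (0.8000, 0.6900) = 0.5520
  p | (p & s) = a + b − a·b on (0.8000, 0.5520) = 0.9104
  → value = 0.9104
|1.0000 − 0.9104| = 0.090

0.090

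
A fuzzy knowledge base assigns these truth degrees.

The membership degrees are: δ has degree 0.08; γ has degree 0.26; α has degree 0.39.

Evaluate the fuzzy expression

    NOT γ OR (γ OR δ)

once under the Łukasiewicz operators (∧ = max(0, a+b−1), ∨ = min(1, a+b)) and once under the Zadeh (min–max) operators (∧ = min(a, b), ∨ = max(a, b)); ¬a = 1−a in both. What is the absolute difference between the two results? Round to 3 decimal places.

0.260

Under Łukasiewicz:
  NOT γ = 1 − 0.26 = 0.74
  γ OR δ = min(1, a+b) on (0.26, 0.08) = 0.34
  NOT γ OR (γ OR δ) = min(1, a+b) on (0.74, 0.34) = 1.00
  → value = 1.0000
Under Zadeh (min–max):
  NOT γ = 1 − 0.26 = 0.74
  γ OR δ = max(a, b) on (0.26, 0.08) = 0.26
  NOT γ OR (γ OR δ) = max(a, b) on (0.74, 0.26) = 0.74
  → value = 0.7400
|1.0000 − 0.7400| = 0.260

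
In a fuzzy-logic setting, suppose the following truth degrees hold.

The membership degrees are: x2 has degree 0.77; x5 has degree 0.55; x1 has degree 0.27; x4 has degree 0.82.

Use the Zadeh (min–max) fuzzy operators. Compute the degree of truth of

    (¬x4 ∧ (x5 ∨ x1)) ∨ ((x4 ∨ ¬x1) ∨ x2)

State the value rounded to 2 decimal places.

0.82

¬x4 = 1 − 0.82 = 0.18
x5 ∨ x1 = max(a, b) on (0.55, 0.27) = 0.55
¬x4 ∧ (x5 ∨ x1) = min(a, b) on (0.18, 0.55) = 0.18
¬x1 = 1 − 0.27 = 0.73
x4 ∨ ¬x1 = max(a, b) on (0.82, 0.73) = 0.82
(x4 ∨ ¬x1) ∨ x2 = max(a, b) on (0.82, 0.77) = 0.82
(¬x4 ∧ (x5 ∨ x1)) ∨ ((x4 ∨ ¬x1) ∨ x2) = max(a, b) on (0.18, 0.82) = 0.82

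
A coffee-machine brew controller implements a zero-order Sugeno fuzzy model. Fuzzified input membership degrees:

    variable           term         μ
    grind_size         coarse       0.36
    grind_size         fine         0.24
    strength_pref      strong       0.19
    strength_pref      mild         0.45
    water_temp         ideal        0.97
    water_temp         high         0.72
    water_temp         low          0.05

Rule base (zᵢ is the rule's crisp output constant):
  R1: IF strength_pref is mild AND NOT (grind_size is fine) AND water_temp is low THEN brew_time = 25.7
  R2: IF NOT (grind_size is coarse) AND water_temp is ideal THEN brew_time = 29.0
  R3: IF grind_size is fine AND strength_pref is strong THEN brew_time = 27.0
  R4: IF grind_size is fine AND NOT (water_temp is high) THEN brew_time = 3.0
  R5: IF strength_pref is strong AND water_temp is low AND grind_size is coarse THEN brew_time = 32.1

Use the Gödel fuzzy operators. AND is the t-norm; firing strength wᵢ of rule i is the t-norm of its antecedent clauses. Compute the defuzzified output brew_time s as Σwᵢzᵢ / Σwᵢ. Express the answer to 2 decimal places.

R1 (z=25.7): mild=0.45, ¬fine=1−0.24=0.76, low=0.05; AND[min(a, b)] → w = 0.05
R2 (z=29.0): ¬coarse=1−0.36=0.64, ideal=0.97; AND[min(a, b)] → w = 0.64
R3 (z=27.0): fine=0.24, strong=0.19; AND[min(a, b)] → w = 0.19
R4 (z=3.0): fine=0.24, ¬high=1−0.72=0.28; AND[min(a, b)] → w = 0.24
R5 (z=32.1): strong=0.19, low=0.05, coarse=0.36; AND[min(a, b)] → w = 0.05
Weighted average = (0.05·25.7 + 0.64·29.0 + 0.19·27.0 + 0.24·3.0 + 0.05·32.1) / (0.05 + 0.64 + 0.19 + 0.24 + 0.05)
  = 27.3000 / 1.1700 = 23.33

23.33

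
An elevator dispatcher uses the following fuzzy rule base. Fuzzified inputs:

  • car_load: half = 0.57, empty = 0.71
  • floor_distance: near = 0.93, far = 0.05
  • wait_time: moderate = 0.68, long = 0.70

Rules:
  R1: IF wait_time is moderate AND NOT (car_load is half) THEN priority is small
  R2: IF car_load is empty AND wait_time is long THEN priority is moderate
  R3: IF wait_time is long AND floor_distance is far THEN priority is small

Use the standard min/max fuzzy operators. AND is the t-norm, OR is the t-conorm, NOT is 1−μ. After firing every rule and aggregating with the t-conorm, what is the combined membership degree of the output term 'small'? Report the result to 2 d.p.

R1: moderate=0.68, ¬half=1−0.57=0.43; AND[min(a, b)] → w = 0.43
R2: empty=0.71, long=0.70; AND[min(a, b)] → w = 0.70
R3: long=0.70, far=0.05; AND[min(a, b)] → w = 0.05
Rules with consequent 'small': {R1, R3} → strengths 0.43, 0.05
Aggregate via t-conorm [max(a, b)]: 0.43

0.43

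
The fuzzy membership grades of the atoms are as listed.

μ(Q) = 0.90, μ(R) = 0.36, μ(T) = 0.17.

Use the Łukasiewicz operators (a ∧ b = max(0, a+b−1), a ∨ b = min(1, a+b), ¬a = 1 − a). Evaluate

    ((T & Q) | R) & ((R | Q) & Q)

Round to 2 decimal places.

T & Q = max(0, a+b−1) on (0.17, 0.90) = 0.07
(T & Q) | R = min(1, a+b) on (0.07, 0.36) = 0.43
R | Q = min(1, a+b) on (0.36, 0.90) = 1.00
(R | Q) & Q = max(0, a+b−1) on (1.00, 0.90) = 0.90
((T & Q) | R) & ((R | Q) & Q) = max(0, a+b−1) on (0.43, 0.90) = 0.33

0.33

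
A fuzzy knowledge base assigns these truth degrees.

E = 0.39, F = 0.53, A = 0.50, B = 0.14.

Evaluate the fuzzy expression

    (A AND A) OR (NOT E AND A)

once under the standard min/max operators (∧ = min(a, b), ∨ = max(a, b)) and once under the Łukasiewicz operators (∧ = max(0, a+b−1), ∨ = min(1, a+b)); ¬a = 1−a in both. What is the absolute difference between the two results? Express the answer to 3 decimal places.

Under standard min/max:
  A AND A = min(a, b) on (0.50, 0.50) = 0.50
  NOT E = 1 − 0.39 = 0.61
  NOT E AND A = min(a, b) on (0.61, 0.50) = 0.50
  (A AND A) OR (NOT E AND A) = max(a, b) on (0.50, 0.50) = 0.50
  → value = 0.5000
Under Łukasiewicz:
  A AND A = max(0, a+b−1) on (0.50, 0.50) = 0.00
  NOT E = 1 − 0.39 = 0.61
  NOT E AND A = max(0, a+b−1) on (0.61, 0.50) = 0.11
  (A AND A) OR (NOT E AND A) = min(1, a+b) on (0.00, 0.11) = 0.11
  → value = 0.1100
|0.5000 − 0.1100| = 0.390

0.390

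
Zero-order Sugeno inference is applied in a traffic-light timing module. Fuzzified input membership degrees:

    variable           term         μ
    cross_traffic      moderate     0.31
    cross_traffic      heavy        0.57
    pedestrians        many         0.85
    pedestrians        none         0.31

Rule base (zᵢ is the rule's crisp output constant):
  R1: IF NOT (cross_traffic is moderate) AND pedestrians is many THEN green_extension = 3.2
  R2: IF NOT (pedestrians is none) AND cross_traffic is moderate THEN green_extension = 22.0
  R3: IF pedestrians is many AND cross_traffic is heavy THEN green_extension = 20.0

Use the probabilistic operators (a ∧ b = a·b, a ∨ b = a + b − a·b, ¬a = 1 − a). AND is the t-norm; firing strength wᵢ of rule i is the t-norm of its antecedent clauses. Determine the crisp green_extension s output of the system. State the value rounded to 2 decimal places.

R1 (z=3.2): ¬moderate=1−0.31=0.69, many=0.85; AND[a·b] → w = 0.5865
R2 (z=22.0): ¬none=1−0.31=0.69, moderate=0.31; AND[a·b] → w = 0.2139
R3 (z=20.0): many=0.85, heavy=0.57; AND[a·b] → w = 0.4845
Weighted average = (0.5865·3.2 + 0.2139·22.0 + 0.4845·20.0) / (0.5865 + 0.2139 + 0.4845)
  = 16.2726 / 1.2849 = 12.66

12.66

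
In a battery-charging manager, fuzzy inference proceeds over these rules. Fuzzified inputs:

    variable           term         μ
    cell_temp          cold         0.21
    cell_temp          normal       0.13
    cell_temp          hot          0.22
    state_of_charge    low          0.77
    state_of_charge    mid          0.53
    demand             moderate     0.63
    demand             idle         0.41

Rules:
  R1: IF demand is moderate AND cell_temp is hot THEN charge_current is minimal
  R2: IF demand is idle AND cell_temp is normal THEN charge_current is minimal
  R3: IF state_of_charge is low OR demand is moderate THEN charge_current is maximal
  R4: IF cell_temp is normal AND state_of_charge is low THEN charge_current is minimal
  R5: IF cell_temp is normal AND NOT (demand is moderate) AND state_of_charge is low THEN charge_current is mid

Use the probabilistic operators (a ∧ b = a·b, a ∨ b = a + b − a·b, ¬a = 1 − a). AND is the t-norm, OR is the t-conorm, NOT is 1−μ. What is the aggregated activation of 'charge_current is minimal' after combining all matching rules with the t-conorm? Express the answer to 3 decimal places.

0.266

R1: moderate=0.63, hot=0.22; AND[a·b] → w = 0.1386
R2: idle=0.41, normal=0.13; AND[a·b] → w = 0.0533
R3: low=0.77, moderate=0.63; OR[a + b − a·b] → w = 0.9149
R4: normal=0.13, low=0.77; AND[a·b] → w = 0.1001
R5: normal=0.13, ¬moderate=1−0.63=0.37, low=0.77; AND[a·b] → w = 0.0370
Rules with consequent 'minimal': {R1, R2, R4} → strengths 0.1386, 0.0533, 0.1001
Aggregate via t-conorm [a + b − a·b]: 0.2661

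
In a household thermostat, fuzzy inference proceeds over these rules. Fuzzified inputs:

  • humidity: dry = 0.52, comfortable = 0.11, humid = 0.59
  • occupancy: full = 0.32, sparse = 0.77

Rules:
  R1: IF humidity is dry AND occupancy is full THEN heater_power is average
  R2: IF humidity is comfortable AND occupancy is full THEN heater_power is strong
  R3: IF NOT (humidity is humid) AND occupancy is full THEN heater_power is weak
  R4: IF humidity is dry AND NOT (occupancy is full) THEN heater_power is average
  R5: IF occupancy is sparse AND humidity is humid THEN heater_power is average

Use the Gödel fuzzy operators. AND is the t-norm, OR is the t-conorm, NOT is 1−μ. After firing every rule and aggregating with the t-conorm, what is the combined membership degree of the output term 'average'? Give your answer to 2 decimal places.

R1: dry=0.52, full=0.32; AND[min(a, b)] → w = 0.32
R2: comfortable=0.11, full=0.32; AND[min(a, b)] → w = 0.11
R3: ¬humid=1−0.59=0.41, full=0.32; AND[min(a, b)] → w = 0.32
R4: dry=0.52, ¬full=1−0.32=0.68; AND[min(a, b)] → w = 0.52
R5: sparse=0.77, humid=0.59; AND[min(a, b)] → w = 0.59
Rules with consequent 'average': {R1, R4, R5} → strengths 0.32, 0.52, 0.59
Aggregate via t-conorm [max(a, b)]: 0.59

0.59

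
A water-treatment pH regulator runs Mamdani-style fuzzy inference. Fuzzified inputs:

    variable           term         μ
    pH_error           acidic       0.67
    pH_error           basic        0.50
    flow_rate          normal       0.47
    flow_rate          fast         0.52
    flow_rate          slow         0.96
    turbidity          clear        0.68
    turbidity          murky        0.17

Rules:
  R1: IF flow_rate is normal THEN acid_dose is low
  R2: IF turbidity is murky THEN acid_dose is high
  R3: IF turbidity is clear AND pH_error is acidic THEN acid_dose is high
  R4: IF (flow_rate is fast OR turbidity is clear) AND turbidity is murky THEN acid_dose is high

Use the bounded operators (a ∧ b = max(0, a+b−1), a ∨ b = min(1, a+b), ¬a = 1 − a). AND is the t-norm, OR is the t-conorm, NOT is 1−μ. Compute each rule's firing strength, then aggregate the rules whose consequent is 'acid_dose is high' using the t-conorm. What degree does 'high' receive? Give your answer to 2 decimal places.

R1: normal=0.47 → w = 0.47
R2: murky=0.17 → w = 0.17
R3: clear=0.68, acidic=0.67; AND[max(0, a+b−1)] → w = 0.35
R4: (fast=0.52 OR clear=0.68) = 1.00; AND[max(0, a+b−1)] with murky=0.17 → w = 0.17
Rules with consequent 'high': {R2, R3, R4} → strengths 0.17, 0.35, 0.17
Aggregate via t-conorm [min(1, a+b)]: 0.69

0.69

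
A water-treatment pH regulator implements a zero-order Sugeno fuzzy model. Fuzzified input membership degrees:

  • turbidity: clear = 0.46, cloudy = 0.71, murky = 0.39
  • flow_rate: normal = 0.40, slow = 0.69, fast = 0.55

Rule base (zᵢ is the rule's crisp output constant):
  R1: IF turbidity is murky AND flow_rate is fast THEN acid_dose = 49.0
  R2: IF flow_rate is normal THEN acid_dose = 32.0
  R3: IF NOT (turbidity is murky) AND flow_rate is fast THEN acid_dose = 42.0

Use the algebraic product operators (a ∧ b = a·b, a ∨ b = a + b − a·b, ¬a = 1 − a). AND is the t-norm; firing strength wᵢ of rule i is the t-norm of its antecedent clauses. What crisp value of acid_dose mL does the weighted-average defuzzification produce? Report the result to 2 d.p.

R1 (z=49.0): murky=0.39, fast=0.55; AND[a·b] → w = 0.2145
R2 (z=32.0): normal=0.40 → w = 0.4000
R3 (z=42.0): ¬murky=1−0.39=0.61, fast=0.55; AND[a·b] → w = 0.3355
Weighted average = (0.2145·49.0 + 0.4000·32.0 + 0.3355·42.0) / (0.2145 + 0.4000 + 0.3355)
  = 37.4015 / 0.9500 = 39.37

39.37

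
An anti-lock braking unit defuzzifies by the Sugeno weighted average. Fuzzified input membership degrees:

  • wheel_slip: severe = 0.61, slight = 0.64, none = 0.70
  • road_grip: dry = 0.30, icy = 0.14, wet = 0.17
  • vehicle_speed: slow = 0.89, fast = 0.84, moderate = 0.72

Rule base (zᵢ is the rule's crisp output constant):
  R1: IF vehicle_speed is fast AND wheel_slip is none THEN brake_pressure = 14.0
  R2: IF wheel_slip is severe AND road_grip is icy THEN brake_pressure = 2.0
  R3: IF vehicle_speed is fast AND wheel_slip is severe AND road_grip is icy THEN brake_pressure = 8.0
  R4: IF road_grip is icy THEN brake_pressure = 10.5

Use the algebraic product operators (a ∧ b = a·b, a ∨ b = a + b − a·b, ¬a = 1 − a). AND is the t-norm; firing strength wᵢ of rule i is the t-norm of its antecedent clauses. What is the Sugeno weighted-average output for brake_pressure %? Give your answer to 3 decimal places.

11.802

R1 (z=14.0): fast=0.84, none=0.70; AND[a·b] → w = 0.5880
R2 (z=2.0): severe=0.61, icy=0.14; AND[a·b] → w = 0.0854
R3 (z=8.0): fast=0.84, severe=0.61, icy=0.14; AND[a·b] → w = 0.0717
R4 (z=10.5): icy=0.14 → w = 0.1400
Weighted average = (0.5880·14.0 + 0.0854·2.0 + 0.0717·8.0 + 0.1400·10.5) / (0.5880 + 0.0854 + 0.0717 + 0.1400)
  = 10.4467 / 0.8851 = 11.802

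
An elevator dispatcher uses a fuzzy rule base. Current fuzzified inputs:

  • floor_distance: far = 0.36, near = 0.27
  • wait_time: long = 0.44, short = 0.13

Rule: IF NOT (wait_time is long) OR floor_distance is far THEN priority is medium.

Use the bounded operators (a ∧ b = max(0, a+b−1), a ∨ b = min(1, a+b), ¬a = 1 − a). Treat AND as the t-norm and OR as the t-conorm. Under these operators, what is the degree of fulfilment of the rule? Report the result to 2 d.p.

0.92

firing strength: ¬long=1−0.44=0.56, far=0.36; OR[min(1, a+b)] → w = 0.92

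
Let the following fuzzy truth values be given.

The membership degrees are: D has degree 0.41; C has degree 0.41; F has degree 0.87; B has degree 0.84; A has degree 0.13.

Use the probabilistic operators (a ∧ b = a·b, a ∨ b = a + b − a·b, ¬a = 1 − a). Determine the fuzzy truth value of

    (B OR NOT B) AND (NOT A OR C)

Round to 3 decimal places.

NOT B = 1 − 0.8400 = 0.1600
B OR NOT B = a + b − a·b on (0.8400, 0.1600) = 0.8656
NOT A = 1 − 0.1300 = 0.8700
NOT A OR C = a + b − a·b on (0.8700, 0.4100) = 0.9233
(B OR NOT B) AND (NOT A OR C) = a·b on (0.8656, 0.9233) = 0.7992

0.799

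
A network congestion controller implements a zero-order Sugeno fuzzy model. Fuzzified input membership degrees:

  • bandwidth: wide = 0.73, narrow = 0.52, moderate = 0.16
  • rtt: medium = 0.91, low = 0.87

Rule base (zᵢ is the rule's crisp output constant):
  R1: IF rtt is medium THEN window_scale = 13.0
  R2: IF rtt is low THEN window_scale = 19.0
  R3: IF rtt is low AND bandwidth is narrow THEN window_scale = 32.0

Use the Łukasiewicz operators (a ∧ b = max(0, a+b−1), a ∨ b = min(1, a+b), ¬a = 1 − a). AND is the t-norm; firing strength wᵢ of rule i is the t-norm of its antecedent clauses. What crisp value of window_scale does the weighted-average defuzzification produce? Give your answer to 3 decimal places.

18.820

R1 (z=13.0): medium=0.91 → w = 0.91
R2 (z=19.0): low=0.87 → w = 0.87
R3 (z=32.0): low=0.87, narrow=0.52; AND[max(0, a+b−1)] → w = 0.39
Weighted average = (0.91·13.0 + 0.87·19.0 + 0.39·32.0) / (0.91 + 0.87 + 0.39)
  = 40.8400 / 2.1700 = 18.820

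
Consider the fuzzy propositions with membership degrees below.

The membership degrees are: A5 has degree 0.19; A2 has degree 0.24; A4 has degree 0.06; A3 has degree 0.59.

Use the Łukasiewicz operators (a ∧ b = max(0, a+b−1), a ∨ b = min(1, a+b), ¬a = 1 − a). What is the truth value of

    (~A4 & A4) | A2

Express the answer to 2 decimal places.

~A4 = 1 − 0.06 = 0.94
~A4 & A4 = max(0, a+b−1) on (0.94, 0.06) = 0.00
(~A4 & A4) | A2 = min(1, a+b) on (0.00, 0.24) = 0.24

0.24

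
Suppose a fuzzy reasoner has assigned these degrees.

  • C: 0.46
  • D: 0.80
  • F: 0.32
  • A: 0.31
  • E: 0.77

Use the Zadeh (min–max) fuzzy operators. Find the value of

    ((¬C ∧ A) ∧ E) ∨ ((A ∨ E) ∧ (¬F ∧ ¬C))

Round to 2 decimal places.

0.54

¬C = 1 − 0.46 = 0.54
¬C ∧ A = min(a, b) on (0.54, 0.31) = 0.31
(¬C ∧ A) ∧ E = min(a, b) on (0.31, 0.77) = 0.31
A ∨ E = max(a, b) on (0.31, 0.77) = 0.77
¬F = 1 − 0.32 = 0.68
¬C = 1 − 0.46 = 0.54
¬F ∧ ¬C = min(a, b) on (0.68, 0.54) = 0.54
(A ∨ E) ∧ (¬F ∧ ¬C) = min(a, b) on (0.77, 0.54) = 0.54
((¬C ∧ A) ∧ E) ∨ ((A ∨ E) ∧ (¬F ∧ ¬C)) = max(a, b) on (0.31, 0.54) = 0.54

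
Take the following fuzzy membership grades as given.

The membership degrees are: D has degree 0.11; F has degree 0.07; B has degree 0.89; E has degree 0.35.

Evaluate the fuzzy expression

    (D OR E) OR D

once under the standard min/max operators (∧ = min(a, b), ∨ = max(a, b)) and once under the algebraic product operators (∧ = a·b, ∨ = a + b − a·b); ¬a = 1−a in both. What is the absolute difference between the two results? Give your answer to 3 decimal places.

Under standard min/max:
  D OR E = max(a, b) on (0.11, 0.35) = 0.35
  (D OR E) OR D = max(a, b) on (0.35, 0.11) = 0.35
  → value = 0.3500
Under algebraic product:
  D OR E = a + b − a·b on (0.1100, 0.3500) = 0.4215
  (D OR E) OR D = a + b − a·b on (0.4215, 0.1100) = 0.4851
  → value = 0.4851
|0.3500 − 0.4851| = 0.135

0.135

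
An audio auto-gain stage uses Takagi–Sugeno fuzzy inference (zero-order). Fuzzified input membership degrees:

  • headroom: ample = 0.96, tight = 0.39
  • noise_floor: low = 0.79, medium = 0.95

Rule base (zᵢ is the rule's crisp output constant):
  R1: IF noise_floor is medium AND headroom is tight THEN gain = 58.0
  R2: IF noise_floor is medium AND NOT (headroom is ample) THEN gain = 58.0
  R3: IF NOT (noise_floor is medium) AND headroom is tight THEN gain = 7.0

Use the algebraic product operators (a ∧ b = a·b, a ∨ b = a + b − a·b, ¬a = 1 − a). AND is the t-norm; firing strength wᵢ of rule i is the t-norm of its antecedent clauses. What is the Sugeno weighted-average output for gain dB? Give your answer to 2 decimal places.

R1 (z=58.0): medium=0.95, tight=0.39; AND[a·b] → w = 0.3705
R2 (z=58.0): medium=0.95, ¬ample=1−0.96=0.04; AND[a·b] → w = 0.0380
R3 (z=7.0): ¬medium=1−0.95=0.05, tight=0.39; AND[a·b] → w = 0.0195
Weighted average = (0.3705·58.0 + 0.0380·58.0 + 0.0195·7.0) / (0.3705 + 0.0380 + 0.0195)
  = 23.8295 / 0.4280 = 55.68

55.68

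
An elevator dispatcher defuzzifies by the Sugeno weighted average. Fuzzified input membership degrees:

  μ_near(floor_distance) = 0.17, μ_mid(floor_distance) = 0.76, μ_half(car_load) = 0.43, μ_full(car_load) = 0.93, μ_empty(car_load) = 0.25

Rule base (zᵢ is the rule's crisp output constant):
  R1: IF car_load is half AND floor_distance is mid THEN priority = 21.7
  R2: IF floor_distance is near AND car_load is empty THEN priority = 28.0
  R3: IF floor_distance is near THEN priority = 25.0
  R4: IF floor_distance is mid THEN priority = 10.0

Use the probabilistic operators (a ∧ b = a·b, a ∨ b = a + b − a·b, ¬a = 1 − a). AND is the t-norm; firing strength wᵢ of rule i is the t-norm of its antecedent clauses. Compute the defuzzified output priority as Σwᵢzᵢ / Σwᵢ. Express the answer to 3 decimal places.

15.494

R1 (z=21.7): half=0.43, mid=0.76; AND[a·b] → w = 0.3268
R2 (z=28.0): near=0.17, empty=0.25; AND[a·b] → w = 0.0425
R3 (z=25.0): near=0.17 → w = 0.1700
R4 (z=10.0): mid=0.76 → w = 0.7600
Weighted average = (0.3268·21.7 + 0.0425·28.0 + 0.1700·25.0 + 0.7600·10.0) / (0.3268 + 0.0425 + 0.1700 + 0.7600)
  = 20.1316 / 1.2993 = 15.494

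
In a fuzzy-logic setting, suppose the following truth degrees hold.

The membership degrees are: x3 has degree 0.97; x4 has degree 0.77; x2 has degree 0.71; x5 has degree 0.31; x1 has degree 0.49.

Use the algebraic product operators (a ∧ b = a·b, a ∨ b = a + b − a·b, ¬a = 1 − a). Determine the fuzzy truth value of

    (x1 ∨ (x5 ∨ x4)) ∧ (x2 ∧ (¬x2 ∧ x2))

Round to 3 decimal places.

x5 ∨ x4 = a + b − a·b on (0.3100, 0.7700) = 0.8413
x1 ∨ (x5 ∨ x4) = a + b − a·b on (0.4900, 0.8413) = 0.9191
¬x2 = 1 − 0.7100 = 0.2900
¬x2 ∧ x2 = a·b on (0.2900, 0.7100) = 0.2059
x2 ∧ (¬x2 ∧ x2) = a·b on (0.7100, 0.2059) = 0.1462
(x1 ∨ (x5 ∨ x4)) ∧ (x2 ∧ (¬x2 ∧ x2)) = a·b on (0.9191, 0.1462) = 0.1344

0.134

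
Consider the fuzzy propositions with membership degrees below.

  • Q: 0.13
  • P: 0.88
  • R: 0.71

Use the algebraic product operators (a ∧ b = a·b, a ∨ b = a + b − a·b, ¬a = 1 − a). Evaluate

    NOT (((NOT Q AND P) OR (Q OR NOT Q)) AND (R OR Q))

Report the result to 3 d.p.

0.272

NOT Q = 1 − 0.1300 = 0.8700
NOT Q AND P = a·b on (0.8700, 0.8800) = 0.7656
NOT Q = 1 − 0.1300 = 0.8700
Q OR NOT Q = a + b − a·b on (0.1300, 0.8700) = 0.8869
(NOT Q AND P) OR (Q OR NOT Q) = a + b − a·b on (0.7656, 0.8869) = 0.9735
R OR Q = a + b − a·b on (0.7100, 0.1300) = 0.7477
((NOT Q AND P) OR (Q OR NOT Q)) AND (R OR Q) = a·b on (0.9735, 0.7477) = 0.7279
NOT (((NOT Q AND P) OR (Q OR NOT Q)) AND (R OR Q)) = 1 − 0.7279 = 0.2721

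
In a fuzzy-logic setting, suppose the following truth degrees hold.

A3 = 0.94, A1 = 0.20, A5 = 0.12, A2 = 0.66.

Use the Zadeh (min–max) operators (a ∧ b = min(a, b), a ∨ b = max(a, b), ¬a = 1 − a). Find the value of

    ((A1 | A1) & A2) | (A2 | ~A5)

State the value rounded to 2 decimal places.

0.88

A1 | A1 = max(a, b) on (0.20, 0.20) = 0.20
(A1 | A1) & A2 = min(a, b) on (0.20, 0.66) = 0.20
~A5 = 1 − 0.12 = 0.88
A2 | ~A5 = max(a, b) on (0.66, 0.88) = 0.88
((A1 | A1) & A2) | (A2 | ~A5) = max(a, b) on (0.20, 0.88) = 0.88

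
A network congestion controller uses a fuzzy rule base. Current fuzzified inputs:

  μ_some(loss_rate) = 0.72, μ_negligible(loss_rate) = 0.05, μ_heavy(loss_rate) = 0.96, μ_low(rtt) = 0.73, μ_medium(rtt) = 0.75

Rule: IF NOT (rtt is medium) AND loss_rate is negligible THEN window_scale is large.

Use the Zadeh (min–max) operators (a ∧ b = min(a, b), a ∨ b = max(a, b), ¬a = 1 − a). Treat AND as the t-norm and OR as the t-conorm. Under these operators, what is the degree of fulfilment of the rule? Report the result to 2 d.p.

0.05

firing strength: ¬medium=1−0.75=0.25, negligible=0.05; AND[min(a, b)] → w = 0.05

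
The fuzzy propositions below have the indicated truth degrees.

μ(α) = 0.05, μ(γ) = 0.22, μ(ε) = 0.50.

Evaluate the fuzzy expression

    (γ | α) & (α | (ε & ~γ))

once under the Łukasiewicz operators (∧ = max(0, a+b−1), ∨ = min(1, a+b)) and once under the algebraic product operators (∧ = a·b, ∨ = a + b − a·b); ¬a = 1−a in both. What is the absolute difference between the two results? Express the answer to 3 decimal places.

0.109

Under Łukasiewicz:
  γ | α = min(1, a+b) on (0.22, 0.05) = 0.27
  ~γ = 1 − 0.22 = 0.78
  ε & ~γ = max(0, a+b−1) on (0.50, 0.78) = 0.28
  α | (ε & ~γ) = min(1, a+b) on (0.05, 0.28) = 0.33
  (γ | α) & (α | (ε & ~γ)) = max(0, a+b−1) on (0.27, 0.33) = 0.00
  → value = 0.0000
Under algebraic product:
  γ | α = a + b − a·b on (0.2200, 0.0500) = 0.2590
  ~γ = 1 − 0.2200 = 0.7800
  ε & ~γ = a·b on (0.5000, 0.7800) = 0.3900
  α | (ε & ~γ) = a + b − a·b on (0.0500, 0.3900) = 0.4205
  (γ | α) & (α | (ε & ~γ)) = a·b on (0.2590, 0.4205) = 0.1089
  → value = 0.1089
|0.0000 − 0.1089| = 0.109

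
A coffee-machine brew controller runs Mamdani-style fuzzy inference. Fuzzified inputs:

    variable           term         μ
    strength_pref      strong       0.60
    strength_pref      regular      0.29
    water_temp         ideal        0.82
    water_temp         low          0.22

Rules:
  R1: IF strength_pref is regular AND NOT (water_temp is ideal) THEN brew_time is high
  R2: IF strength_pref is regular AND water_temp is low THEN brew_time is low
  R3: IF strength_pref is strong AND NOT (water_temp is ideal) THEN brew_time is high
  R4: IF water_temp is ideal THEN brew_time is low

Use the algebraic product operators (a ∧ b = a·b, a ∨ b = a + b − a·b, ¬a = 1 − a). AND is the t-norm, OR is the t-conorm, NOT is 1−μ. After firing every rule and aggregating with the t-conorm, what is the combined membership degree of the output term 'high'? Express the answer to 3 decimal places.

R1: regular=0.29, ¬ideal=1−0.82=0.18; AND[a·b] → w = 0.0522
R2: regular=0.29, low=0.22; AND[a·b] → w = 0.0638
R3: strong=0.60, ¬ideal=1−0.82=0.18; AND[a·b] → w = 0.1080
R4: ideal=0.82 → w = 0.8200
Rules with consequent 'high': {R1, R3} → strengths 0.0522, 0.1080
Aggregate via t-conorm [a + b − a·b]: 0.1546

0.155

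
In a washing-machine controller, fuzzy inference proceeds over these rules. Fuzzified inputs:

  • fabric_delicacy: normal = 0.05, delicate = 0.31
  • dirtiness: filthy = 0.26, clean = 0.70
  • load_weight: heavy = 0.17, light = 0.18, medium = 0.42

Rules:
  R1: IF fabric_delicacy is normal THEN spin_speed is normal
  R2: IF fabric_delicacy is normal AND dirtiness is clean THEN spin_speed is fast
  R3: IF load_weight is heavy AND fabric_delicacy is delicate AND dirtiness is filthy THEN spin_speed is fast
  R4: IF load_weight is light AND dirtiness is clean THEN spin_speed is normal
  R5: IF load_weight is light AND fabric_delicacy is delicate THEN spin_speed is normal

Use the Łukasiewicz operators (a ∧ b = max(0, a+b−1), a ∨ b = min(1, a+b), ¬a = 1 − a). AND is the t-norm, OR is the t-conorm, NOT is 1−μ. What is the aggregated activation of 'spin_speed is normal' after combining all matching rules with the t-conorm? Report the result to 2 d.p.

R1: normal=0.05 → w = 0.05
R2: normal=0.05, clean=0.70; AND[max(0, a+b−1)] → w = 0.00
R3: heavy=0.17, delicate=0.31, filthy=0.26; AND[max(0, a+b−1)] → w = 0.00
R4: light=0.18, clean=0.70; AND[max(0, a+b−1)] → w = 0.00
R5: light=0.18, delicate=0.31; AND[max(0, a+b−1)] → w = 0.00
Rules with consequent 'normal': {R1, R4, R5} → strengths 0.05, 0.00, 0.00
Aggregate via t-conorm [min(1, a+b)]: 0.05

0.05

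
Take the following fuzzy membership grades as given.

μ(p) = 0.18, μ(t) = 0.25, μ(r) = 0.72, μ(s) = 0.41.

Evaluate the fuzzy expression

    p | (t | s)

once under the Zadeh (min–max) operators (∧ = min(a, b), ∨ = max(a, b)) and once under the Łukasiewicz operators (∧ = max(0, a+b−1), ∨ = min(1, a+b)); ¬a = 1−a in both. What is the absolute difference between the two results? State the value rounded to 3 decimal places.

0.430

Under Zadeh (min–max):
  t | s = max(a, b) on (0.25, 0.41) = 0.41
  p | (t | s) = max(a, b) on (0.18, 0.41) = 0.41
  → value = 0.4100
Under Łukasiewicz:
  t | s = min(1, a+b) on (0.25, 0.41) = 0.66
  p | (t | s) = min(1, a+b) on (0.18, 0.66) = 0.84
  → value = 0.8400
|0.4100 − 0.8400| = 0.430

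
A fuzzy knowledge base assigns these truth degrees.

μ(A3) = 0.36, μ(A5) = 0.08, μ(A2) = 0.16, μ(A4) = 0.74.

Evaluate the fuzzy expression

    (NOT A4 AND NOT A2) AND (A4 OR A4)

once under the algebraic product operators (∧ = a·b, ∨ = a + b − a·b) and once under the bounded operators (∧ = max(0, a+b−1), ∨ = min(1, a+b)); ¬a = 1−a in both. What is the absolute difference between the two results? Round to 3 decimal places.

0.104

Under algebraic product:
  NOT A4 = 1 − 0.7400 = 0.2600
  NOT A2 = 1 − 0.1600 = 0.8400
  NOT A4 AND NOT A2 = a·b on (0.2600, 0.8400) = 0.2184
  A4 OR A4 = a + b − a·b on (0.7400, 0.7400) = 0.9324
  (NOT A4 AND NOT A2) AND (A4 OR A4) = a·b on (0.2184, 0.9324) = 0.2036
  → value = 0.2036
Under bounded:
  NOT A4 = 1 − 0.74 = 0.26
  NOT A2 = 1 − 0.16 = 0.84
  NOT A4 AND NOT A2 = max(0, a+b−1) on (0.26, 0.84) = 0.10
  A4 OR A4 = min(1, a+b) on (0.74, 0.74) = 1.00
  (NOT A4 AND NOT A2) AND (A4 OR A4) = max(0, a+b−1) on (0.10, 1.00) = 0.10
  → value = 0.1000
|0.2036 − 0.1000| = 0.104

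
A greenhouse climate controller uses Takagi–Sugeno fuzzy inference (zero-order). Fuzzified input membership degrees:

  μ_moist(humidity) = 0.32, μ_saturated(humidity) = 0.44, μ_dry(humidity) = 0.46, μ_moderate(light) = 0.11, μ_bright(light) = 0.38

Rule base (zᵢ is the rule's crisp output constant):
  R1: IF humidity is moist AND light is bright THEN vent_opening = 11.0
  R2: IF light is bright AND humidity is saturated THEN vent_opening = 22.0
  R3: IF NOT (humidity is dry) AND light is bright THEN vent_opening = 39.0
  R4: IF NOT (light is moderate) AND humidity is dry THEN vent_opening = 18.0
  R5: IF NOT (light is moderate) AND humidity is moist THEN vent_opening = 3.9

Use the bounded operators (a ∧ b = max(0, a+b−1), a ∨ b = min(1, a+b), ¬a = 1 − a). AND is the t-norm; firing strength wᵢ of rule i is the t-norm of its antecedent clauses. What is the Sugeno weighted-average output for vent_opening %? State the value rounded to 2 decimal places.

R1 (z=11.0): moist=0.32, bright=0.38; AND[max(0, a+b−1)] → w = 0.00
R2 (z=22.0): bright=0.38, saturated=0.44; AND[max(0, a+b−1)] → w = 0.00
R3 (z=39.0): ¬dry=1−0.46=0.54, bright=0.38; AND[max(0, a+b−1)] → w = 0.00
R4 (z=18.0): ¬moderate=1−0.11=0.89, dry=0.46; AND[max(0, a+b−1)] → w = 0.35
R5 (z=3.9): ¬moderate=1−0.11=0.89, moist=0.32; AND[max(0, a+b−1)] → w = 0.21
Weighted average = (0.00·11.0 + 0.00·22.0 + 0.00·39.0 + 0.35·18.0 + 0.21·3.9) / (0.00 + 0.00 + 0.00 + 0.35 + 0.21)
  = 7.1190 / 0.5600 = 12.71

12.71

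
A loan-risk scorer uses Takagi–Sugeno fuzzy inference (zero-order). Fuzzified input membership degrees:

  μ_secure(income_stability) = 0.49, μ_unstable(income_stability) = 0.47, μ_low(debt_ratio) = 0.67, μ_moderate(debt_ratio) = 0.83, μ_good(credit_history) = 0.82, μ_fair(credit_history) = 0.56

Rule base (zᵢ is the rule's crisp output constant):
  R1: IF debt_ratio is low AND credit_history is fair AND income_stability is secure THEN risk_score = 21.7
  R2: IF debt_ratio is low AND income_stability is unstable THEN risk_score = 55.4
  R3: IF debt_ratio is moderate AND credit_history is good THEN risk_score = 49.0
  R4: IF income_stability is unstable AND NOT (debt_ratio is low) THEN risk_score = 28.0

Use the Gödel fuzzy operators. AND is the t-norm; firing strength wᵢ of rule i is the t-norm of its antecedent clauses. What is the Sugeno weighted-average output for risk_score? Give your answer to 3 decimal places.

R1 (z=21.7): low=0.67, fair=0.56, secure=0.49; AND[min(a, b)] → w = 0.49
R2 (z=55.4): low=0.67, unstable=0.47; AND[min(a, b)] → w = 0.47
R3 (z=49.0): moderate=0.83, good=0.82; AND[min(a, b)] → w = 0.82
R4 (z=28.0): unstable=0.47, ¬low=1−0.67=0.33; AND[min(a, b)] → w = 0.33
Weighted average = (0.49·21.7 + 0.47·55.4 + 0.82·49.0 + 0.33·28.0) / (0.49 + 0.47 + 0.82 + 0.33)
  = 86.0910 / 2.1100 = 40.801

40.801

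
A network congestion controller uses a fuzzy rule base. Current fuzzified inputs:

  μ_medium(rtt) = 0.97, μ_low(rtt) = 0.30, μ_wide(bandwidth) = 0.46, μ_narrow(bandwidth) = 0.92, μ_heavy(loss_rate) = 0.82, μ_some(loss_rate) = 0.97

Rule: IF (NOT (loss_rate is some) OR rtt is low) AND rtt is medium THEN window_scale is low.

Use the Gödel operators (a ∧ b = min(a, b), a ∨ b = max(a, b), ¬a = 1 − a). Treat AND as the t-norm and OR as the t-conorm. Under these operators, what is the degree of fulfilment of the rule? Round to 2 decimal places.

0.30

firing strength: (¬some=1−0.97=0.03 OR low=0.30) = 0.30; AND[min(a, b)] with medium=0.97 → w = 0.30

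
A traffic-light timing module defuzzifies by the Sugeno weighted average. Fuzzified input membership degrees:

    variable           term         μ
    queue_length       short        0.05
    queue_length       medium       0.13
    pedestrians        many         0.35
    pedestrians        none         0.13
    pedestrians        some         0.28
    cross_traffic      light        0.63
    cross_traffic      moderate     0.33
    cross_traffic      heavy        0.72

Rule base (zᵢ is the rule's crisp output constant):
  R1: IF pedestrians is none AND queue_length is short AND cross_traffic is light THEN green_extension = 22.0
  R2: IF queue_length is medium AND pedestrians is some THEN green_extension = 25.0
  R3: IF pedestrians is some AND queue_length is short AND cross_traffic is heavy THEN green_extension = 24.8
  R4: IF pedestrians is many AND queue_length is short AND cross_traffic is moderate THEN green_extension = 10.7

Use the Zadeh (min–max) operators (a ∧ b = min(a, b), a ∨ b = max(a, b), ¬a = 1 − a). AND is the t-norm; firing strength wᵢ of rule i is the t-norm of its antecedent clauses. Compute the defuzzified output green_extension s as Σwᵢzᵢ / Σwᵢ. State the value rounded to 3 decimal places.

21.875

R1 (z=22.0): none=0.13, short=0.05, light=0.63; AND[min(a, b)] → w = 0.05
R2 (z=25.0): medium=0.13, some=0.28; AND[min(a, b)] → w = 0.13
R3 (z=24.8): some=0.28, short=0.05, heavy=0.72; AND[min(a, b)] → w = 0.05
R4 (z=10.7): many=0.35, short=0.05, moderate=0.33; AND[min(a, b)] → w = 0.05
Weighted average = (0.05·22.0 + 0.13·25.0 + 0.05·24.8 + 0.05·10.7) / (0.05 + 0.13 + 0.05 + 0.05)
  = 6.1250 / 0.2800 = 21.875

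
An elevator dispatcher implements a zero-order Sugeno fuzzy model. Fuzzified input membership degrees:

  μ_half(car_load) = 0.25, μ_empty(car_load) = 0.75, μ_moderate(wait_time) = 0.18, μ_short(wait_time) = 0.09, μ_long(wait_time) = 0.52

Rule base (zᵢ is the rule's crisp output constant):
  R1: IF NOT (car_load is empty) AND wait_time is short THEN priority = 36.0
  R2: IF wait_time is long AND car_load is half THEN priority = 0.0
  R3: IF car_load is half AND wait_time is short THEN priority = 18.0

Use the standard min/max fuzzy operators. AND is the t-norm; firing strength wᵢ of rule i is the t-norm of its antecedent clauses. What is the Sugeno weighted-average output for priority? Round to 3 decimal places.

R1 (z=36.0): ¬empty=1−0.75=0.25, short=0.09; AND[min(a, b)] → w = 0.09
R2 (z=0.0): long=0.52, half=0.25; AND[min(a, b)] → w = 0.25
R3 (z=18.0): half=0.25, short=0.09; AND[min(a, b)] → w = 0.09
Weighted average = (0.09·36.0 + 0.25·0.0 + 0.09·18.0) / (0.09 + 0.25 + 0.09)
  = 4.8600 / 0.4300 = 11.302

11.302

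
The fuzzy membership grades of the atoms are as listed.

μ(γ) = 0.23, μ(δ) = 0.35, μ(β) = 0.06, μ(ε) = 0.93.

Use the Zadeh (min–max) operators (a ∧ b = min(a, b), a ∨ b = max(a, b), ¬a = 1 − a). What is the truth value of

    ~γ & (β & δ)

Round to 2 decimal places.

~γ = 1 − 0.23 = 0.77
β & δ = min(a, b) on (0.06, 0.35) = 0.06
~γ & (β & δ) = min(a, b) on (0.77, 0.06) = 0.06

0.06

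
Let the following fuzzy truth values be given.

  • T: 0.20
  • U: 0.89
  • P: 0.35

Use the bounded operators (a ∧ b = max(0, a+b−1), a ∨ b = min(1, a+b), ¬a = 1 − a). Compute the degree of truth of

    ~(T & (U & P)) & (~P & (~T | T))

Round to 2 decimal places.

U & P = max(0, a+b−1) on (0.89, 0.35) = 0.24
T & (U & P) = max(0, a+b−1) on (0.20, 0.24) = 0.00
~(T & (U & P)) = 1 − 0.00 = 1.00
~P = 1 − 0.35 = 0.65
~T = 1 − 0.20 = 0.80
~T | T = min(1, a+b) on (0.80, 0.20) = 1.00
~P & (~T | T) = max(0, a+b−1) on (0.65, 1.00) = 0.65
~(T & (U & P)) & (~P & (~T | T)) = max(0, a+b−1) on (1.00, 0.65) = 0.65

0.65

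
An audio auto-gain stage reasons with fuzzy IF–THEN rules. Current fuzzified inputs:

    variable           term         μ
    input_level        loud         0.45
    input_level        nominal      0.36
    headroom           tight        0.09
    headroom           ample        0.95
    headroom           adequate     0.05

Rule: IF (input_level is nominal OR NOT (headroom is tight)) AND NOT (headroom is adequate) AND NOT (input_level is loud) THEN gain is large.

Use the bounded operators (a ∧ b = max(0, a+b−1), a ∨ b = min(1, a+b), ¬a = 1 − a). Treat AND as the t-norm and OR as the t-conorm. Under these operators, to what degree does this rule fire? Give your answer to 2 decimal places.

firing strength: (nominal=0.36 OR ¬tight=1−0.09=0.91) = 1.00; AND[max(0, a+b−1)] with ¬adequate=1−0.05=0.95, ¬loud=1−0.45=0.55 → w = 0.50

0.50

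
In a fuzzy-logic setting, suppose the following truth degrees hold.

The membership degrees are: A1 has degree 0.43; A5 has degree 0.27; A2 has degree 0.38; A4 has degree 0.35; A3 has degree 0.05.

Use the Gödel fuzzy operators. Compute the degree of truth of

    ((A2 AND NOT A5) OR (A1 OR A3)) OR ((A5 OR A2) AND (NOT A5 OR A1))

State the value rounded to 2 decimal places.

0.43

NOT A5 = 1 − 0.27 = 0.73
A2 AND NOT A5 = min(a, b) on (0.38, 0.73) = 0.38
A1 OR A3 = max(a, b) on (0.43, 0.05) = 0.43
(A2 AND NOT A5) OR (A1 OR A3) = max(a, b) on (0.38, 0.43) = 0.43
A5 OR A2 = max(a, b) on (0.27, 0.38) = 0.38
NOT A5 = 1 − 0.27 = 0.73
NOT A5 OR A1 = max(a, b) on (0.73, 0.43) = 0.73
(A5 OR A2) AND (NOT A5 OR A1) = min(a, b) on (0.38, 0.73) = 0.38
((A2 AND NOT A5) OR (A1 OR A3)) OR ((A5 OR A2) AND (NOT A5 OR A1)) = max(a, b) on (0.43, 0.38) = 0.43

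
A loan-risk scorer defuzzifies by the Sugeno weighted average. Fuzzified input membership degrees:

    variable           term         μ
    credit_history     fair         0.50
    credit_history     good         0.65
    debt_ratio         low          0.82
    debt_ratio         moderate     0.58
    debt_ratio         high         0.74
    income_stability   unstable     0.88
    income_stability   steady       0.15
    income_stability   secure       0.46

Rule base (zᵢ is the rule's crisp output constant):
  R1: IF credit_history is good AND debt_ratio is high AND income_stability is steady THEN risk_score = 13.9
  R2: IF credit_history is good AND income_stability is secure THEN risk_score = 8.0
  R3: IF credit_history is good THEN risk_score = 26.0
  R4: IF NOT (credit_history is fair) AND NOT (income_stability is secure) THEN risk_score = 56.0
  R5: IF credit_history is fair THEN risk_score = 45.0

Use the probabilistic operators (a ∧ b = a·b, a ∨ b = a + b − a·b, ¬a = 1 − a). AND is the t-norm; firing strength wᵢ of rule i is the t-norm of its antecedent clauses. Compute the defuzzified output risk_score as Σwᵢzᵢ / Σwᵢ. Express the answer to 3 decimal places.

32.334

R1 (z=13.9): good=0.65, high=0.74, steady=0.15; AND[a·b] → w = 0.0721
R2 (z=8.0): good=0.65, secure=0.46; AND[a·b] → w = 0.2990
R3 (z=26.0): good=0.65 → w = 0.6500
R4 (z=56.0): ¬fair=1−0.50=0.50, ¬secure=1−0.46=0.54; AND[a·b] → w = 0.2700
R5 (z=45.0): fair=0.50 → w = 0.5000
Weighted average = (0.0721·13.9 + 0.2990·8.0 + 0.6500·26.0 + 0.2700·56.0 + 0.5000·45.0) / (0.0721 + 0.2990 + 0.6500 + 0.2700 + 0.5000)
  = 57.9149 / 1.7912 = 32.334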